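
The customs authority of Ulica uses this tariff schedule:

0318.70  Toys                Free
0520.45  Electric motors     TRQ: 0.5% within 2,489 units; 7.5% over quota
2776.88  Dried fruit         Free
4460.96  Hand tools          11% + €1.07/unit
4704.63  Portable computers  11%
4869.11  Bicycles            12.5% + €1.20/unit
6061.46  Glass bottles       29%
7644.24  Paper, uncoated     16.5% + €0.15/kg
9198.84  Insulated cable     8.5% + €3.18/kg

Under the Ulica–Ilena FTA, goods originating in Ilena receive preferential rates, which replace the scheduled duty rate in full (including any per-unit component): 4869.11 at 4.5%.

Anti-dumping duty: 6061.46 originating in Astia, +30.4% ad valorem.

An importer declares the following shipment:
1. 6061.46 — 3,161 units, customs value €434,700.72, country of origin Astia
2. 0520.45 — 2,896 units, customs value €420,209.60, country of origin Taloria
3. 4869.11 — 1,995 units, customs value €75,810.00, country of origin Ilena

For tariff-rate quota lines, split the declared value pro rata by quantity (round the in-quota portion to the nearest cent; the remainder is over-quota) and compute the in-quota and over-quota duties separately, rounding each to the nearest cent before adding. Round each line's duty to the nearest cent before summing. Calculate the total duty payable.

€267,858.63

Line 1 (6061.46, Astia, 3,161 units, €434,700.72):
Base rate for 6061.46 is 29%.
Additional duty on 6061.46 from Astia: +30.4%. Applied ad valorem rate: 29% + 30.4% = 59.4%.
Duty = €434,700.72 × 59.4% = €258,212.23.
Line 2 (0520.45, Taloria, 2,896 units, €420,209.60):
Code 0520.45 is under a tariff-rate quota (threshold 2,489 units). In-quota: 2,489 units at 0.5%; over-quota: 407 units at 7.5%.
Pro-rata value split: in-quota = €420,209.60 × 2,489/2,896 = €361,153.90; over-quota = €420,209.60 − €361,153.90 = €59,055.70.
In-quota duty = €361,153.90 × 0.5% = €1,805.77. Over-quota duty = €59,055.70 × 7.5% = €4,429.18.
Line duty = €1,805.77 + €4,429.18 = €6,234.95.
Line 3 (4869.11, Ilena, 1,995 units, €75,810.00):
Base rate for 4869.11 is 12.5% + €1.20/unit.
Origin Ilena qualifies under the Ulica–Ilena agreement and 4869.11 is covered: preferential rate 4.5% applies instead.
Duty = €75,810.00 × 4.5% = €3,411.45.
Total = €258,212.23 + €6,234.95 + €3,411.45 = €267,858.63.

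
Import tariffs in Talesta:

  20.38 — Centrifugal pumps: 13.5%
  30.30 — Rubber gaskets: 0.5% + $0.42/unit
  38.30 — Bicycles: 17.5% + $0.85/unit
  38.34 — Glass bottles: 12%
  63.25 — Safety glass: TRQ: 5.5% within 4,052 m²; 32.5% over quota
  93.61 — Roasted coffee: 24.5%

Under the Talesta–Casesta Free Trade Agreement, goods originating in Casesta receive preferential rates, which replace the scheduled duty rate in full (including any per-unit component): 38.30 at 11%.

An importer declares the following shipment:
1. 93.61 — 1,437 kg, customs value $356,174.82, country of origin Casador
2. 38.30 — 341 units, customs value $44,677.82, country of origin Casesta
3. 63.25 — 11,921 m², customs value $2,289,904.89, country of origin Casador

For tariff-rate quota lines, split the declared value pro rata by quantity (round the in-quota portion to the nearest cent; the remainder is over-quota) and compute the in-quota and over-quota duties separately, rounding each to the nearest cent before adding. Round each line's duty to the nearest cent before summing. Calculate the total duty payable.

$626,242.34

Line 1 (93.61, Casador, 1,437 kg, $356,174.82):
Base rate for 93.61 is 24.5%.
Duty = $356,174.82 × 24.5% = $87,262.83.
Line 2 (38.30, Casesta, 341 units, $44,677.82):
Base rate for 38.30 is 17.5% + $0.85/unit.
Origin Casesta qualifies under the Talesta–Casesta agreement and 38.30 is covered: preferential rate 11% applies instead.
Duty = $44,677.82 × 11% = $4,914.56.
Line 3 (63.25, Casador, 11,921 m², $2,289,904.89):
Code 63.25 is under a tariff-rate quota (threshold 4,052 m²). In-quota: 4,052 m² at 5.5%; over-quota: 7,869 m² at 32.5%.
Pro-rata value split: in-quota = $2,289,904.89 × 4,052/11,921 = $778,348.68; over-quota = $2,289,904.89 − $778,348.68 = $1,511,556.21.
In-quota duty = $778,348.68 × 5.5% = $42,809.18. Over-quota duty = $1,511,556.21 × 32.5% = $491,255.77.
Line duty = $42,809.18 + $491,255.77 = $534,064.95.
Total = $87,262.83 + $4,914.56 + $534,064.95 = $626,242.34.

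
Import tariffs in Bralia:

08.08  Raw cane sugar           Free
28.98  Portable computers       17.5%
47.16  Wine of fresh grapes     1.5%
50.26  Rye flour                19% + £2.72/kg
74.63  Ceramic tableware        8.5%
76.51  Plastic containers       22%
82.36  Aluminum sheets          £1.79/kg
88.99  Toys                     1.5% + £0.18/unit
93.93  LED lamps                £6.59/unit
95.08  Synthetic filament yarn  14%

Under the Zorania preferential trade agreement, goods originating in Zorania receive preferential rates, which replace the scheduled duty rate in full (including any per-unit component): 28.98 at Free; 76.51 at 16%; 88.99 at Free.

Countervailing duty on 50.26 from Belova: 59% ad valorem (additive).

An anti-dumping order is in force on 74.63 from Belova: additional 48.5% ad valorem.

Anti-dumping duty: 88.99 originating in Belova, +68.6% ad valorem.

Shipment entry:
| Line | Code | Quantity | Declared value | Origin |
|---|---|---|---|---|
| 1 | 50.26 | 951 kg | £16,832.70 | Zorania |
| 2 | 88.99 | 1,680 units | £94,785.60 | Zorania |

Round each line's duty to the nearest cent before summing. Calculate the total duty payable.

£5,784.93

Line 1 (50.26, Zorania, 951 kg, £16,832.70):
Base rate for 50.26 is 19% + £2.72/kg.
Origin Zorania is the FTA partner but 50.26 is not on the preference list; base rate stands.
The additional-duty order on 50.26 targets Belova, not Zorania; it does not apply.
Duty = £16,832.70 × 19% + 951 × £2.72 = £5,784.93.
Line 2 (88.99, Zorania, 1,680 units, £94,785.60):
Base rate for 88.99 is 1.5% + £0.18/unit.
Origin Zorania qualifies under the Bralia–Zorania agreement and 88.99 is covered: preferential rate Free applies instead.
The additional-duty order on 88.99 targets Belova, not Zorania; it does not apply.
Duty = £94,785.60 × 0% = £0.00.
Total = £5,784.93 + £0.00 = £5,784.93.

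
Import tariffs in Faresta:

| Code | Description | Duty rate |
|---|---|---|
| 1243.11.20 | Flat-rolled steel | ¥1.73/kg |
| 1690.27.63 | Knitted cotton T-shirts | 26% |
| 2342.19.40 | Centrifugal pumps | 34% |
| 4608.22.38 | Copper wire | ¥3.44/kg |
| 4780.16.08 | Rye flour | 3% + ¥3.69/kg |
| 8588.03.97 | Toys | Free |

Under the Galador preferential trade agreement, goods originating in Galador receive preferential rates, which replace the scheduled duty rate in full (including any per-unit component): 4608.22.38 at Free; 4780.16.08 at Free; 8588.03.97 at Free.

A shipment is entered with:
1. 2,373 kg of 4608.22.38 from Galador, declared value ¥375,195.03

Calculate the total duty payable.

Line 1 (4608.22.38, Galador, 2,373 kg, ¥375,195.03):
Base rate for 4608.22.38 is ¥3.44/kg.
Origin Galador qualifies under the Faresta–Galador agreement and 4608.22.38 is covered: preferential rate Free applies instead.
Duty = ¥375,195.03 × 0% = ¥0.00.

¥0.00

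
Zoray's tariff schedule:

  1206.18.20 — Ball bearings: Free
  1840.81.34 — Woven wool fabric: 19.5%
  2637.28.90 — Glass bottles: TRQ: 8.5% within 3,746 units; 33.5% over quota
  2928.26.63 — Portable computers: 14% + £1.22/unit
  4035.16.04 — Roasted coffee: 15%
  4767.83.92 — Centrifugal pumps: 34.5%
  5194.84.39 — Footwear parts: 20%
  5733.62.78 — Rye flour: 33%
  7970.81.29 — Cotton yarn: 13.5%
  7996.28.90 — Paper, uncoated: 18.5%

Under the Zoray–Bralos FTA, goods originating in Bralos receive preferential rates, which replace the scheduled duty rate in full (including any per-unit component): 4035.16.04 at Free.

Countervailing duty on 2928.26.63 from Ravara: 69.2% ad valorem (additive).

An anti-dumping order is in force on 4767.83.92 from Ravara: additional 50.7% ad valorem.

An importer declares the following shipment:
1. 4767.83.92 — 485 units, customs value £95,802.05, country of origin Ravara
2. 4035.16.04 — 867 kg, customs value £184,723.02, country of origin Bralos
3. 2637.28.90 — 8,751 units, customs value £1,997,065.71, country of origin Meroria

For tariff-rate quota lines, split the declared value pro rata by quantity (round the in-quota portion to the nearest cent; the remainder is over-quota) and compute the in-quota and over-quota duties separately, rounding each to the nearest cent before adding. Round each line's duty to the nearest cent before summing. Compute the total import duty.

£536,921.70

Line 1 (4767.83.92, Ravara, 485 units, £95,802.05):
Base rate for 4767.83.92 is 34.5%.
Additional duty on 4767.83.92 from Ravara: +50.7%. Applied ad valorem rate: 34.5% + 50.7% = 85.2%.
Duty = £95,802.05 × 85.2% = £81,623.35.
Line 2 (4035.16.04, Bralos, 867 kg, £184,723.02):
Base rate for 4035.16.04 is 15%.
Origin Bralos qualifies under the Zoray–Bralos agreement and 4035.16.04 is covered: preferential rate Free applies instead.
Duty = £184,723.02 × 0% = £0.00.
Line 3 (2637.28.90, Meroria, 8,751 units, £1,997,065.71):
Code 2637.28.90 is under a tariff-rate quota (threshold 3,746 units). In-quota: 3,746 units at 8.5%; over-quota: 5,005 units at 33.5%.
Pro-rata value split: in-quota = £1,997,065.71 × 3,746/8,751 = £854,874.66; over-quota = £1,997,065.71 − £854,874.66 = £1,142,191.05.
In-quota duty = £854,874.66 × 8.5% = £72,664.35. Over-quota duty = £1,142,191.05 × 33.5% = £382,634.00.
Line duty = £72,664.35 + £382,634.00 = £455,298.35.
Total = £81,623.35 + £0.00 + £455,298.35 = £536,921.70.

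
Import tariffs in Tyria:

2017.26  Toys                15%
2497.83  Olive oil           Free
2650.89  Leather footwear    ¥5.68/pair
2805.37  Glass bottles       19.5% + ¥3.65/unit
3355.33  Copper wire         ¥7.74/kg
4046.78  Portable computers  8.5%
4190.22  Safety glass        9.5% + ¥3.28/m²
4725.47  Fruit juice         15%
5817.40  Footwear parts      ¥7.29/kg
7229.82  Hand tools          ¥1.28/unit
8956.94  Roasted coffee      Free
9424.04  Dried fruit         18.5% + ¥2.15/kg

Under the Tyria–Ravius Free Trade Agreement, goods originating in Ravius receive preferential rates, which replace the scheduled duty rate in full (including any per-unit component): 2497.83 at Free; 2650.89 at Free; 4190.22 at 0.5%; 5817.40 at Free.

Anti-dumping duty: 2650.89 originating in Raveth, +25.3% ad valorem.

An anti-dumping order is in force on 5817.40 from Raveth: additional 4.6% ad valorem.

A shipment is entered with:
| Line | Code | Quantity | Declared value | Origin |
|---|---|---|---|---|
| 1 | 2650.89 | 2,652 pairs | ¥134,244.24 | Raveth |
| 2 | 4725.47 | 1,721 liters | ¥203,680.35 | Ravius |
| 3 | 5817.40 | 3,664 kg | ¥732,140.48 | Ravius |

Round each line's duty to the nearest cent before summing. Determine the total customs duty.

Line 1 (2650.89, Raveth, 2,652 pairs, ¥134,244.24):
Base rate for 2650.89 is ¥5.68/pair.
2650.89 has an FTA preferential rate, but origin Raveth is not Ravius; base rate stands.
Additional duty on 2650.89 from Raveth: +25.3% ad valorem. Applied ad valorem rate = 25.3%.
Duty = ¥134,244.24 × 25.3% + 2,652 × ¥5.68 = ¥49,027.15.
Line 2 (4725.47, Ravius, 1,721 liters, ¥203,680.35):
Base rate for 4725.47 is 15%.
Origin Ravius is the FTA partner but 4725.47 is not on the preference list; base rate stands.
Duty = ¥203,680.35 × 15% = ¥30,552.05.
Line 3 (5817.40, Ravius, 3,664 kg, ¥732,140.48):
Base rate for 5817.40 is ¥7.29/kg.
Origin Ravius qualifies under the Tyria–Ravius agreement and 5817.40 is covered: preferential rate Free applies instead.
The additional-duty order on 5817.40 targets Raveth, not Ravius; it does not apply.
Duty = ¥732,140.48 × 0% = ¥0.00.
Total = ¥49,027.15 + ¥30,552.05 + ¥0.00 = ¥79,579.20.

¥79,579.20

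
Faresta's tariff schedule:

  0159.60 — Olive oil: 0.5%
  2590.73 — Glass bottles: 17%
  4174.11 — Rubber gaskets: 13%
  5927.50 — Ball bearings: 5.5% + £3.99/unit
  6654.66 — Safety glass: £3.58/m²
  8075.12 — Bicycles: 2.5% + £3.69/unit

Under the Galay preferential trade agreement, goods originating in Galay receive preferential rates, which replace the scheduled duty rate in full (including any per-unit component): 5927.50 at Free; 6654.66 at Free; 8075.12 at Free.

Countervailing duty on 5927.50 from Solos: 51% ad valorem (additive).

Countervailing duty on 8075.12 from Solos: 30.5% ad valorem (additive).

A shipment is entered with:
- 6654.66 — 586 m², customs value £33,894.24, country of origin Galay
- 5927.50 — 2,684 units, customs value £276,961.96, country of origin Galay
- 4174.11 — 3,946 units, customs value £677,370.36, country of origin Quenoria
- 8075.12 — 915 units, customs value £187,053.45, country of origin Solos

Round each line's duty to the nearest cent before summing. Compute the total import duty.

Line 1 (6654.66, Galay, 586 m², £33,894.24):
Base rate for 6654.66 is £3.58/m².
Origin Galay qualifies under the Faresta–Galay agreement and 6654.66 is covered: preferential rate Free applies instead.
Duty = £33,894.24 × 0% = £0.00.
Line 2 (5927.50, Galay, 2,684 units, £276,961.96):
Base rate for 5927.50 is 5.5% + £3.99/unit.
Origin Galay qualifies under the Faresta–Galay agreement and 5927.50 is covered: preferential rate Free applies instead.
The additional-duty order on 5927.50 targets Solos, not Galay; it does not apply.
Duty = £276,961.96 × 0% = £0.00.
Line 3 (4174.11, Quenoria, 3,946 units, £677,370.36):
Base rate for 4174.11 is 13%.
Duty = £677,370.36 × 13% = £88,058.15.
Line 4 (8075.12, Solos, 915 units, £187,053.45):
Base rate for 8075.12 is 2.5% + £3.69/unit.
8075.12 has an FTA preferential rate, but origin Solos is not Galay; base rate stands.
Additional duty on 8075.12 from Solos: +30.5%. Applied ad valorem rate: 2.5% + 30.5% = 33%.
Duty = £187,053.45 × 33% + 915 × £3.69 = £65,103.99.
Total = £0.00 + £0.00 + £88,058.15 + £65,103.99 = £153,162.14.

£153,162.14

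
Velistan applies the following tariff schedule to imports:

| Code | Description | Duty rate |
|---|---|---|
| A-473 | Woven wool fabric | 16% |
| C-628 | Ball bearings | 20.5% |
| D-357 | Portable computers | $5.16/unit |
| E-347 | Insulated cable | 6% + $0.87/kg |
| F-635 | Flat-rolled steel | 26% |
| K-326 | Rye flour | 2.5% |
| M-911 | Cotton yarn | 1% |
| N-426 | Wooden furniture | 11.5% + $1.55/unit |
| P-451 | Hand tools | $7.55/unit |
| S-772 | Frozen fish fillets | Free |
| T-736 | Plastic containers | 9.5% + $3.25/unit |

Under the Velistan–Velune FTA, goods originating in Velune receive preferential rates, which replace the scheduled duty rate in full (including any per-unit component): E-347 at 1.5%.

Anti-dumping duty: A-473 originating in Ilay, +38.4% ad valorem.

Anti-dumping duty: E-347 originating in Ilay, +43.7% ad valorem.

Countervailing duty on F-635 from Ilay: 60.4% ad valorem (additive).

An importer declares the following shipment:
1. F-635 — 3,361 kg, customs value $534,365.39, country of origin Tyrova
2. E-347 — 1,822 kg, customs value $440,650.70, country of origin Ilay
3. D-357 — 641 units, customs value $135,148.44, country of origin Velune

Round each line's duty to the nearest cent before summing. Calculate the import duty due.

$362,831.10

Line 1 (F-635, Tyrova, 3,361 kg, $534,365.39):
Base rate for F-635 is 26%.
The additional-duty order on F-635 targets Ilay, not Tyrova; it does not apply.
Duty = $534,365.39 × 26% = $138,935.00.
Line 2 (E-347, Ilay, 1,822 kg, $440,650.70):
Base rate for E-347 is 6% + $0.87/kg.
E-347 has an FTA preferential rate, but origin Ilay is not Velune; base rate stands.
Additional duty on E-347 from Ilay: +43.7%. Applied ad valorem rate: 6% + 43.7% = 49.7%.
Duty = $440,650.70 × 49.7% + 1,822 × $0.87 = $220,588.54.
Line 3 (D-357, Velune, 641 units, $135,148.44):
Base rate for D-357 is $5.16/unit.
Origin Velune is the FTA partner but D-357 is not on the preference list; base rate stands.
Duty = 641 × $5.16 = $3,307.56.
Total = $138,935.00 + $220,588.54 + $3,307.56 = $362,831.10.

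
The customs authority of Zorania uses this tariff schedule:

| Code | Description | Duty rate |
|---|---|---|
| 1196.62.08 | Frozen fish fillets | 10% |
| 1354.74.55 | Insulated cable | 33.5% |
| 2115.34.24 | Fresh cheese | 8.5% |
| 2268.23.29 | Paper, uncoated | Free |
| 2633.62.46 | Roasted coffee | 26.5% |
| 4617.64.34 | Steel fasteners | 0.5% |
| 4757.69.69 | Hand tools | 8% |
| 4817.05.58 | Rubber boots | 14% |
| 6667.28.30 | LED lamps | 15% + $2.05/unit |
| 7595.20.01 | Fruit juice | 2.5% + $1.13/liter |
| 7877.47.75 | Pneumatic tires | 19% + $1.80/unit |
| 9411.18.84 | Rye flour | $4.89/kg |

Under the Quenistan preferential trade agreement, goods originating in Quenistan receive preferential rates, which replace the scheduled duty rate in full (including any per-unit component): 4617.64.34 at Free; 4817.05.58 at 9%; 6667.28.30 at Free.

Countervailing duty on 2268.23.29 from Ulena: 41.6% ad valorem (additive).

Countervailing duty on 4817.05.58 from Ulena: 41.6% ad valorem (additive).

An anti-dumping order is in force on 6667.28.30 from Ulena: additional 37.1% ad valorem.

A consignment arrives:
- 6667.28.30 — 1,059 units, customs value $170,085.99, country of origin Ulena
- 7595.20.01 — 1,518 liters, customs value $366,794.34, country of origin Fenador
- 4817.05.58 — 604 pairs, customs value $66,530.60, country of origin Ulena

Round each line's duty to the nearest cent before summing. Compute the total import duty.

Line 1 (6667.28.30, Ulena, 1,059 units, $170,085.99):
Base rate for 6667.28.30 is 15% + $2.05/unit.
6667.28.30 has an FTA preferential rate, but origin Ulena is not Quenistan; base rate stands.
Additional duty on 6667.28.30 from Ulena: +37.1%. Applied ad valorem rate: 15% + 37.1% = 52.1%.
Duty = $170,085.99 × 52.1% + 1,059 × $2.05 = $90,785.75.
Line 2 (7595.20.01, Fenador, 1,518 liters, $366,794.34):
Base rate for 7595.20.01 is 2.5% + $1.13/liter.
Duty = $366,794.34 × 2.5% + 1,518 × $1.13 = $10,885.20.
Line 3 (4817.05.58, Ulena, 604 pairs, $66,530.60):
Base rate for 4817.05.58 is 14%.
4817.05.58 has an FTA preferential rate, but origin Ulena is not Quenistan; base rate stands.
Additional duty on 4817.05.58 from Ulena: +41.6%. Applied ad valorem rate: 14% + 41.6% = 55.6%.
Duty = $66,530.60 × 55.6% = $36,991.01.
Total = $90,785.75 + $10,885.20 + $36,991.01 = $138,661.96.

$138,661.96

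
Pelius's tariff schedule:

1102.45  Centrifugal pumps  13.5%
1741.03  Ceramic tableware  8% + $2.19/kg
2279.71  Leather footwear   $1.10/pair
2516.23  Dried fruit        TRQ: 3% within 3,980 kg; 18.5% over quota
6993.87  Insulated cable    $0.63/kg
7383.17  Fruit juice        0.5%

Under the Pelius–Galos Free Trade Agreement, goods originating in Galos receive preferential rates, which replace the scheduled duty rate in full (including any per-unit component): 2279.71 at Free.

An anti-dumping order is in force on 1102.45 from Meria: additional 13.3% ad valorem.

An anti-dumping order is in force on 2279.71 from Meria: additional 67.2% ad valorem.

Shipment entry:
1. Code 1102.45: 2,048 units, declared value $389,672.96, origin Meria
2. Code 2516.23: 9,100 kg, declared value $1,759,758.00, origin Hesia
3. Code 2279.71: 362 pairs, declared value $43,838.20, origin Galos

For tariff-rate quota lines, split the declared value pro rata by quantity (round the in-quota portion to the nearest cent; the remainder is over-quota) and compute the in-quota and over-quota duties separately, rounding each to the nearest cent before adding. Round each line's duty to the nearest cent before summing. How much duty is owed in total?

Line 1 (1102.45, Meria, 2,048 units, $389,672.96):
Base rate for 1102.45 is 13.5%.
Additional duty on 1102.45 from Meria: +13.3%. Applied ad valorem rate: 13.5% + 13.3% = 26.8%.
Duty = $389,672.96 × 26.8% = $104,432.35.
Line 2 (2516.23, Hesia, 9,100 kg, $1,759,758.00):
Code 2516.23 is under a tariff-rate quota (threshold 3,980 kg). In-quota: 3,980 kg at 3%; over-quota: 5,120 kg at 18.5%.
Pro-rata value split: in-quota = $1,759,758.00 × 3,980/9,100 = $769,652.40; over-quota = $1,759,758.00 − $769,652.40 = $990,105.60.
In-quota duty = $769,652.40 × 3% = $23,089.57. Over-quota duty = $990,105.60 × 18.5% = $183,169.54.
Line duty = $23,089.57 + $183,169.54 = $206,259.11.
Line 3 (2279.71, Galos, 362 pairs, $43,838.20):
Base rate for 2279.71 is $1.10/pair.
Origin Galos qualifies under the Pelius–Galos agreement and 2279.71 is covered: preferential rate Free applies instead.
The additional-duty order on 2279.71 targets Meria, not Galos; it does not apply.
Duty = $43,838.20 × 0% = $0.00.
Total = $104,432.35 + $206,259.11 + $0.00 = $310,691.46.

$310,691.46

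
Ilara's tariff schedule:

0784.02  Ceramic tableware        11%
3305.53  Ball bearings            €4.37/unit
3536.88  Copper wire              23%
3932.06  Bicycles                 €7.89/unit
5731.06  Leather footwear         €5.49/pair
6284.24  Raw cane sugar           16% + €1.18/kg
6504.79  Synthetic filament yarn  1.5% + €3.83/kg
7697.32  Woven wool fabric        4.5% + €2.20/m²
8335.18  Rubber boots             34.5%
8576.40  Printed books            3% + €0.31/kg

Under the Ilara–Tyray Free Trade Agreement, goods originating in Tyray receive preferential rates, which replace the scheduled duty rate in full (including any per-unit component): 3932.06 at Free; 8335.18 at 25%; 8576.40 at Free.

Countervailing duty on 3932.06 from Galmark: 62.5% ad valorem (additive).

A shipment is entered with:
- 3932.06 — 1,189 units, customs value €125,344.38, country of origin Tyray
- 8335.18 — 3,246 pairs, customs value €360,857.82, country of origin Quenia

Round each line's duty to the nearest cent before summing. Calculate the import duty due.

€124,495.95

Line 1 (3932.06, Tyray, 1,189 units, €125,344.38):
Base rate for 3932.06 is €7.89/unit.
Origin Tyray qualifies under the Ilara–Tyray agreement and 3932.06 is covered: preferential rate Free applies instead.
The additional-duty order on 3932.06 targets Galmark, not Tyray; it does not apply.
Duty = €125,344.38 × 0% = €0.00.
Line 2 (8335.18, Quenia, 3,246 pairs, €360,857.82):
Base rate for 8335.18 is 34.5%.
8335.18 has an FTA preferential rate, but origin Quenia is not Tyray; base rate stands.
Duty = €360,857.82 × 34.5% = €124,495.95.
Total = €0.00 + €124,495.95 = €124,495.95.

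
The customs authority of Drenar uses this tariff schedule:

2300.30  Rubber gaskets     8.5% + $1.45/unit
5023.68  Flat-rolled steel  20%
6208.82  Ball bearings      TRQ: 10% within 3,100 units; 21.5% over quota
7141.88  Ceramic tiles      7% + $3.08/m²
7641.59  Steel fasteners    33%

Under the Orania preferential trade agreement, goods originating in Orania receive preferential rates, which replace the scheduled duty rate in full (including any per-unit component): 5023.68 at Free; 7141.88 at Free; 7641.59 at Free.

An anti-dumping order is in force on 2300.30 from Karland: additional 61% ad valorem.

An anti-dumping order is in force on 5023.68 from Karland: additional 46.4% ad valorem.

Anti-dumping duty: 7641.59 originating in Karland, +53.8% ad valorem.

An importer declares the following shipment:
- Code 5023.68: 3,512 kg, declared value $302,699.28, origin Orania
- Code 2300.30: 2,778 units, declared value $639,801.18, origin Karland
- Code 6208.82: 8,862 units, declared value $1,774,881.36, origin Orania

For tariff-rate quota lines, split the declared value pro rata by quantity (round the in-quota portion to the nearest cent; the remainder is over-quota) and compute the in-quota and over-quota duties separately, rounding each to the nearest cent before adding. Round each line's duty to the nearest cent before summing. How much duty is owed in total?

Line 1 (5023.68, Orania, 3,512 kg, $302,699.28):
Base rate for 5023.68 is 20%.
Origin Orania qualifies under the Drenar–Orania agreement and 5023.68 is covered: preferential rate Free applies instead.
The additional-duty order on 5023.68 targets Karland, not Orania; it does not apply.
Duty = $302,699.28 × 0% = $0.00.
Line 2 (2300.30, Karland, 2,778 units, $639,801.18):
Base rate for 2300.30 is 8.5% + $1.45/unit.
Additional duty on 2300.30 from Karland: +61%. Applied ad valorem rate: 8.5% + 61% = 69.5%.
Duty = $639,801.18 × 69.5% + 2,778 × $1.45 = $448,689.92.
Line 3 (6208.82, Orania, 8,862 units, $1,774,881.36):
Code 6208.82 is under a tariff-rate quota (threshold 3,100 units). In-quota: 3,100 units at 10%; over-quota: 5,762 units at 21.5%.
Pro-rata value split: in-quota = $1,774,881.36 × 3,100/8,862 = $620,868.00; over-quota = $1,774,881.36 − $620,868.00 = $1,154,013.36.
In-quota duty = $620,868.00 × 10% = $62,086.80. Over-quota duty = $1,154,013.36 × 21.5% = $248,112.87.
Line duty = $62,086.80 + $248,112.87 = $310,199.67.
Total = $0.00 + $448,689.92 + $310,199.67 = $758,889.59.

$758,889.59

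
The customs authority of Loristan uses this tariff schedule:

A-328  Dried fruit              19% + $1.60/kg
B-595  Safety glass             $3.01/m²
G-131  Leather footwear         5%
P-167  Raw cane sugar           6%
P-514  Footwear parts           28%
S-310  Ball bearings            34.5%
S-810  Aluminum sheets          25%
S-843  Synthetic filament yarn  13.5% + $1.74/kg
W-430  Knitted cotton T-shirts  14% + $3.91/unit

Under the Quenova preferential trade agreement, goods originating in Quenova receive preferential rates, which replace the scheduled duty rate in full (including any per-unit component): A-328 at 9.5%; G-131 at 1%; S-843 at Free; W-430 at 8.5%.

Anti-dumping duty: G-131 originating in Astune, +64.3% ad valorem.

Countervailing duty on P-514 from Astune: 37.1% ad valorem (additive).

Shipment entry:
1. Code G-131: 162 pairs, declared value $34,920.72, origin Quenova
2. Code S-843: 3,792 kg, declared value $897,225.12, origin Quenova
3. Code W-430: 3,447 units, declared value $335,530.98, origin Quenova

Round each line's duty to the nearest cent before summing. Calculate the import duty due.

Line 1 (G-131, Quenova, 162 pairs, $34,920.72):
Base rate for G-131 is 5%.
Origin Quenova qualifies under the Loristan–Quenova agreement and G-131 is covered: preferential rate 1% applies instead.
The additional-duty order on G-131 targets Astune, not Quenova; it does not apply.
Duty = $34,920.72 × 1% = $349.21.
Line 2 (S-843, Quenova, 3,792 kg, $897,225.12):
Base rate for S-843 is 13.5% + $1.74/kg.
Origin Quenova qualifies under the Loristan–Quenova agreement and S-843 is covered: preferential rate Free applies instead.
Duty = $897,225.12 × 0% = $0.00.
Line 3 (W-430, Quenova, 3,447 units, $335,530.98):
Base rate for W-430 is 14% + $3.91/unit.
Origin Quenova qualifies under the Loristan–Quenova agreement and W-430 is covered: preferential rate 8.5% applies instead.
Duty = $335,530.98 × 8.5% = $28,520.13.
Total = $349.21 + $0.00 + $28,520.13 = $28,869.34.

$28,869.34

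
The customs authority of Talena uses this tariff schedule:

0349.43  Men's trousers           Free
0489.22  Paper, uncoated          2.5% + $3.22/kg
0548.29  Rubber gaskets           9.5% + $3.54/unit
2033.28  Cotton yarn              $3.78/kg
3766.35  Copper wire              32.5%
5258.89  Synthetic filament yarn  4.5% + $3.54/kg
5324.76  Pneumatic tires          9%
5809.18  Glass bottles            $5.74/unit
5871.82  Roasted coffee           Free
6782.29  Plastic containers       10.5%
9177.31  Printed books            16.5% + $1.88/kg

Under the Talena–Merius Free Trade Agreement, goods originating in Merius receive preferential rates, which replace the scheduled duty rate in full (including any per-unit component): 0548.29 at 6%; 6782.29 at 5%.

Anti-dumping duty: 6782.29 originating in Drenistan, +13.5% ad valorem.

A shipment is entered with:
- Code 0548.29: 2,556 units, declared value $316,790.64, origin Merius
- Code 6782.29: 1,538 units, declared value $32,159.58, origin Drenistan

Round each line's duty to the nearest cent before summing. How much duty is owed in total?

$26,725.74

Line 1 (0548.29, Merius, 2,556 units, $316,790.64):
Base rate for 0548.29 is 9.5% + $3.54/unit.
Origin Merius qualifies under the Talena–Merius agreement and 0548.29 is covered: preferential rate 6% applies instead.
Duty = $316,790.64 × 6% = $19,007.44.
Line 2 (6782.29, Drenistan, 1,538 units, $32,159.58):
Base rate for 6782.29 is 10.5%.
6782.29 has an FTA preferential rate, but origin Drenistan is not Merius; base rate stands.
Additional duty on 6782.29 from Drenistan: +13.5%. Applied ad valorem rate: 10.5% + 13.5% = 24%.
Duty = $32,159.58 × 24% = $7,718.30.
Total = $19,007.44 + $7,718.30 = $26,725.74.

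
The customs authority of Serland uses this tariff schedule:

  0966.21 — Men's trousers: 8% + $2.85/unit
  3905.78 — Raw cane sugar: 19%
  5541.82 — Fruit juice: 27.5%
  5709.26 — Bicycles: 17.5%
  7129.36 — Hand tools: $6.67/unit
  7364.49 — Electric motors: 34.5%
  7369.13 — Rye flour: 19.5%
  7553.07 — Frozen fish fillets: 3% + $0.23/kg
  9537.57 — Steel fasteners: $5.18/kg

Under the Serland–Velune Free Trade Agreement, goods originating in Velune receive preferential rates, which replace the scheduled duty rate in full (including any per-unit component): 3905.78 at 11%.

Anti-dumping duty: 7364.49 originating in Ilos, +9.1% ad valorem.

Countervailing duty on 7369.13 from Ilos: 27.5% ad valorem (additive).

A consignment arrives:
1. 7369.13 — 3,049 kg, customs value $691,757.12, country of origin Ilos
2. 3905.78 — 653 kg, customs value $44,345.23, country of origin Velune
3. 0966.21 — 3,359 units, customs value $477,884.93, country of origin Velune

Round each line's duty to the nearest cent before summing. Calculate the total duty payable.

Line 1 (7369.13, Ilos, 3,049 kg, $691,757.12):
Base rate for 7369.13 is 19.5%.
Additional duty on 7369.13 from Ilos: +27.5%. Applied ad valorem rate: 19.5% + 27.5% = 47%.
Duty = $691,757.12 × 47% = $325,125.85.
Line 2 (3905.78, Velune, 653 kg, $44,345.23):
Base rate for 3905.78 is 19%.
Origin Velune qualifies under the Serland–Velune agreement and 3905.78 is covered: preferential rate 11% applies instead.
Duty = $44,345.23 × 11% = $4,877.98.
Line 3 (0966.21, Velune, 3,359 units, $477,884.93):
Base rate for 0966.21 is 8% + $2.85/unit.
Origin Velune is the FTA partner but 0966.21 is not on the preference list; base rate stands.
Duty = $477,884.93 × 8% + 3,359 × $2.85 = $47,803.94.
Total = $325,125.85 + $4,877.98 + $47,803.94 = $377,807.77.

$377,807.77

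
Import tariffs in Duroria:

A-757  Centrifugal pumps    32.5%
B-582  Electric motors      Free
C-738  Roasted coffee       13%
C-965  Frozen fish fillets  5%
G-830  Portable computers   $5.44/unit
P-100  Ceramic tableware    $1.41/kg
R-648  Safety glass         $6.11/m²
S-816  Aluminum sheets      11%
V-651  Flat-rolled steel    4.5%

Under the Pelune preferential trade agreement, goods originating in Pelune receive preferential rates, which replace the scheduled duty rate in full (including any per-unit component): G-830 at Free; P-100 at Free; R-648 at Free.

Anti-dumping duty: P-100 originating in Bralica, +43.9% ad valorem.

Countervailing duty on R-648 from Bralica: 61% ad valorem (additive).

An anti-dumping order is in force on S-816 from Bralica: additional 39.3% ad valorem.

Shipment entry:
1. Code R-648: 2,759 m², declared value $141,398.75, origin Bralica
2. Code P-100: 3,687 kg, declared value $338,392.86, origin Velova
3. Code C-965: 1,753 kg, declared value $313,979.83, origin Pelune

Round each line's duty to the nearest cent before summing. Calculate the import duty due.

Line 1 (R-648, Bralica, 2,759 m², $141,398.75):
Base rate for R-648 is $6.11/m².
R-648 has an FTA preferential rate, but origin Bralica is not Pelune; base rate stands.
Additional duty on R-648 from Bralica: +61% ad valorem. Applied ad valorem rate = 61%.
Duty = $141,398.75 × 61% + 2,759 × $6.11 = $103,110.73.
Line 2 (P-100, Velova, 3,687 kg, $338,392.86):
Base rate for P-100 is $1.41/kg.
P-100 has an FTA preferential rate, but origin Velova is not Pelune; base rate stands.
The additional-duty order on P-100 targets Bralica, not Velova; it does not apply.
Duty = 3,687 × $1.41 = $5,198.67.
Line 3 (C-965, Pelune, 1,753 kg, $313,979.83):
Base rate for C-965 is 5%.
Origin Pelune is the FTA partner but C-965 is not on the preference list; base rate stands.
Duty = $313,979.83 × 5% = $15,698.99.
Total = $103,110.73 + $5,198.67 + $15,698.99 = $124,008.39.

$124,008.39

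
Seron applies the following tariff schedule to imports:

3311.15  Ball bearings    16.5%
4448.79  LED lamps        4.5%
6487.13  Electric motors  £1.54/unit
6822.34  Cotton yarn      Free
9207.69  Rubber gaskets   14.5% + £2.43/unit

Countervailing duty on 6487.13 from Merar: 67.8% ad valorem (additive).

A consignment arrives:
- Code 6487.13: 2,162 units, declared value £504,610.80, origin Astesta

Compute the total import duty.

£3,329.48

Line 1 (6487.13, Astesta, 2,162 units, £504,610.80):
Base rate for 6487.13 is £1.54/unit.
The additional-duty order on 6487.13 targets Merar, not Astesta; it does not apply.
Duty = 2,162 × £1.54 = £3,329.48.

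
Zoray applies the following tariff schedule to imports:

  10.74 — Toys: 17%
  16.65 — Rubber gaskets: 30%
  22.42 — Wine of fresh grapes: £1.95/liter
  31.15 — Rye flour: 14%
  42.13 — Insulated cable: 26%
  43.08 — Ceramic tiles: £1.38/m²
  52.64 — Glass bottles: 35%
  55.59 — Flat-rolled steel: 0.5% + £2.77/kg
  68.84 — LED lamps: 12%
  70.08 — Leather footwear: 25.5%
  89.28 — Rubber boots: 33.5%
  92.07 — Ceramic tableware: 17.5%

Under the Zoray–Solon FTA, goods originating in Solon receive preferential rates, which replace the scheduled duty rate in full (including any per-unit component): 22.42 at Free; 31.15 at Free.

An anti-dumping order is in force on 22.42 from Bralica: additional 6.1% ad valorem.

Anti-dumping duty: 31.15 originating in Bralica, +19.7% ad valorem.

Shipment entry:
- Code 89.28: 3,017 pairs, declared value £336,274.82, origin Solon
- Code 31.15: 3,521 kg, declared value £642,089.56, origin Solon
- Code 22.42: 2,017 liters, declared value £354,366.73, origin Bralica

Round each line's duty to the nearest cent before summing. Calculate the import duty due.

Line 1 (89.28, Solon, 3,017 pairs, £336,274.82):
Base rate for 89.28 is 33.5%.
Origin Solon is the FTA partner but 89.28 is not on the preference list; base rate stands.
Duty = £336,274.82 × 33.5% = £112,652.06.
Line 2 (31.15, Solon, 3,521 kg, £642,089.56):
Base rate for 31.15 is 14%.
Origin Solon qualifies under the Zoray–Solon agreement and 31.15 is covered: preferential rate Free applies instead.
The additional-duty order on 31.15 targets Bralica, not Solon; it does not apply.
Duty = £642,089.56 × 0% = £0.00.
Line 3 (22.42, Bralica, 2,017 liters, £354,366.73):
Base rate for 22.42 is £1.95/liter.
22.42 has an FTA preferential rate, but origin Bralica is not Solon; base rate stands.
Additional duty on 22.42 from Bralica: +6.1% ad valorem. Applied ad valorem rate = 6.1%.
Duty = £354,366.73 × 6.1% + 2,017 × £1.95 = £25,549.52.
Total = £112,652.06 + £0.00 + £25,549.52 = £138,201.58.

£138,201.58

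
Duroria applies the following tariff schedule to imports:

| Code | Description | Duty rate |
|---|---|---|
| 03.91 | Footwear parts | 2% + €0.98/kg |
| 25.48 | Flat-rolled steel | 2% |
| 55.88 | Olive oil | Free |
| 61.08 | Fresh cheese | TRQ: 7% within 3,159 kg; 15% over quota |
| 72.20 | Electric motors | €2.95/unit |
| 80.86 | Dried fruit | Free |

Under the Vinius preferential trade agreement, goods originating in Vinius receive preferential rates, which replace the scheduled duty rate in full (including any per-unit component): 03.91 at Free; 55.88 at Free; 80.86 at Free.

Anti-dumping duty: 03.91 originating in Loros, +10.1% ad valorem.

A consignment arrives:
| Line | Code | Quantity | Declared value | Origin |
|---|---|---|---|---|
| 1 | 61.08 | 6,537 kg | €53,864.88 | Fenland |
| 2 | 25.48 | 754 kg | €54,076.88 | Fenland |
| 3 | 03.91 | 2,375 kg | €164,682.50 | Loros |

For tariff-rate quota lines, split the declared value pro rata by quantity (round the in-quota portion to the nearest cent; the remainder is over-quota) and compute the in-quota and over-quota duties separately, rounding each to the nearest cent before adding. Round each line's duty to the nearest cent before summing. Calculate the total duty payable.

Line 1 (61.08, Fenland, 6,537 kg, €53,864.88):
Code 61.08 is under a tariff-rate quota (threshold 3,159 kg). In-quota: 3,159 kg at 7%; over-quota: 3,378 kg at 15%.
Pro-rata value split: in-quota = €53,864.88 × 3,159/6,537 = €26,030.16; over-quota = €53,864.88 − €26,030.16 = €27,834.72.
In-quota duty = €26,030.16 × 7% = €1,822.11. Over-quota duty = €27,834.72 × 15% = €4,175.21.
Line duty = €1,822.11 + €4,175.21 = €5,997.32.
Line 2 (25.48, Fenland, 754 kg, €54,076.88):
Base rate for 25.48 is 2%.
Duty = €54,076.88 × 2% = €1,081.54.
Line 3 (03.91, Loros, 2,375 kg, €164,682.50):
Base rate for 03.91 is 2% + €0.98/kg.
03.91 has an FTA preferential rate, but origin Loros is not Vinius; base rate stands.
Additional duty on 03.91 from Loros: +10.1%. Applied ad valorem rate: 2% + 10.1% = 12.1%.
Duty = €164,682.50 × 12.1% + 2,375 × €0.98 = €22,254.08.
Total = €5,997.32 + €1,081.54 + €22,254.08 = €29,332.94.

€29,332.94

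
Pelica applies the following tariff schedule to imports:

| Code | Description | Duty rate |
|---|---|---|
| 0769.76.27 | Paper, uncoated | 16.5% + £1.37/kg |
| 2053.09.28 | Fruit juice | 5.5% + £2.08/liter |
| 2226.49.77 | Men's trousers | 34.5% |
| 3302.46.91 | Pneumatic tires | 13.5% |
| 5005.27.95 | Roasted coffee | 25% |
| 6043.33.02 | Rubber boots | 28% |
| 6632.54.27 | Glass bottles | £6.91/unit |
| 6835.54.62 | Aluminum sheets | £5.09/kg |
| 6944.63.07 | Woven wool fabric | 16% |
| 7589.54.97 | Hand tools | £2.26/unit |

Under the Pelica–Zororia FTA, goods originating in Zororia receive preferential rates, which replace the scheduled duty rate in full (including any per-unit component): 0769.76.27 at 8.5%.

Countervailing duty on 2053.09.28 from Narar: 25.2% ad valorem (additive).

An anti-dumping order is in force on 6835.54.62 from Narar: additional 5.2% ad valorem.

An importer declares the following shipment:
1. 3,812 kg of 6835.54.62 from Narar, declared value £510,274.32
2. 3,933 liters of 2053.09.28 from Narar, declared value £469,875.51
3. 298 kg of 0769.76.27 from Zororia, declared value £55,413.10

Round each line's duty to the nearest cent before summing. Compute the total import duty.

£203,079.87

Line 1 (6835.54.62, Narar, 3,812 kg, £510,274.32):
Base rate for 6835.54.62 is £5.09/kg.
Additional duty on 6835.54.62 from Narar: +5.2% ad valorem. Applied ad valorem rate = 5.2%.
Duty = £510,274.32 × 5.2% + 3,812 × £5.09 = £45,937.34.
Line 2 (2053.09.28, Narar, 3,933 liters, £469,875.51):
Base rate for 2053.09.28 is 5.5% + £2.08/liter.
Additional duty on 2053.09.28 from Narar: +25.2%. Applied ad valorem rate: 5.5% + 25.2% = 30.7%.
Duty = £469,875.51 × 30.7% + 3,933 × £2.08 = £152,432.42.
Line 3 (0769.76.27, Zororia, 298 kg, £55,413.10):
Base rate for 0769.76.27 is 16.5% + £1.37/kg.
Origin Zororia qualifies under the Pelica–Zororia agreement and 0769.76.27 is covered: preferential rate 8.5% applies instead.
Duty = £55,413.10 × 8.5% = £4,710.11.
Total = £45,937.34 + £152,432.42 + £4,710.11 = £203,079.87.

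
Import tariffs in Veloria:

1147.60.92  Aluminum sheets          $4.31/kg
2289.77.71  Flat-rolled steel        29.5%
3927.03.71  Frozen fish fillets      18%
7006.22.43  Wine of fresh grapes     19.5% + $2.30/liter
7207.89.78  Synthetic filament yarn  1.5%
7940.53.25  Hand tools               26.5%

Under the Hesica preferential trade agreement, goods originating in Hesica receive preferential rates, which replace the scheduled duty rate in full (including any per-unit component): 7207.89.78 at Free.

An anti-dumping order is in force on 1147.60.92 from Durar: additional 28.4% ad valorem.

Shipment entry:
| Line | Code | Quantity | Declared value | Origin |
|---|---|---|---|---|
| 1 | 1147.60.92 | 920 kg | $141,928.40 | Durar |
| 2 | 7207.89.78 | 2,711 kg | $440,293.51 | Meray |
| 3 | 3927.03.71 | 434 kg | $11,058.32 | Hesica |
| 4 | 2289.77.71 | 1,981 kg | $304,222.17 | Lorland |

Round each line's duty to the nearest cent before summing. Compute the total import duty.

Line 1 (1147.60.92, Durar, 920 kg, $141,928.40):
Base rate for 1147.60.92 is $4.31/kg.
Additional duty on 1147.60.92 from Durar: +28.4% ad valorem. Applied ad valorem rate = 28.4%.
Duty = $141,928.40 × 28.4% + 920 × $4.31 = $44,272.87.
Line 2 (7207.89.78, Meray, 2,711 kg, $440,293.51):
Base rate for 7207.89.78 is 1.5%.
7207.89.78 has an FTA preferential rate, but origin Meray is not Hesica; base rate stands.
Duty = $440,293.51 × 1.5% = $6,604.40.
Line 3 (3927.03.71, Hesica, 434 kg, $11,058.32):
Base rate for 3927.03.71 is 18%.
Origin Hesica is the FTA partner but 3927.03.71 is not on the preference list; base rate stands.
Duty = $11,058.32 × 18% = $1,990.50.
Line 4 (2289.77.71, Lorland, 1,981 kg, $304,222.17):
Base rate for 2289.77.71 is 29.5%.
Duty = $304,222.17 × 29.5% = $89,745.54.
Total = $44,272.87 + $6,604.40 + $1,990.50 + $89,745.54 = $142,613.31.

$142,613.31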